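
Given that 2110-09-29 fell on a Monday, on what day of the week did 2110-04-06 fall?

Count forward from the earlier date (April 6, 2110) to the later (September 29, 2110):
April 2110: 30 − 6 = 24 days remain.
Then May (31), June (30), July (31), August (31): 31 + 30 + 31 + 31 = 123 days.
September 1–29, 2110: 29 days.
Total: 24 + 123 + 29 = 176 days.
176 mod 7 = 1, so 1 day before Monday is Sunday.

Sunday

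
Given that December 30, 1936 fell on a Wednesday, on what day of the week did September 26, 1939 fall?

Day-of-year of December 30, 1936: 365.
Day-of-year of September 26, 1939: 269.
1936 has 366 days, so 366 − 365 = 1 days remain in 1936.
Full years: 1937: 365; 1938: 365. Sum = 730.
Total: 1 + 730 + 269 = 1000 days.
1000 mod 7 = 6, so 6 days after Wednesday is Tuesday.

Tuesday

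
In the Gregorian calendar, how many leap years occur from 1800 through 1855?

Years divisible by 4: 1800, 1804, …, 1852 — 14 in all.
Of these, 1800 is divisible by 100 but not 400, so not leap.
Leap years: 14 − 1 = 13.

13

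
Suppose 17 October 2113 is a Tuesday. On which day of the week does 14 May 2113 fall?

Count forward from the earlier date (May 14, 2113) to the later (October 17, 2113):
May 2113: 31 − 14 = 17 days remain.
Then June (30), July (31), August (31), September (30): 30 + 31 + 31 + 30 = 122 days.
October 1–17, 2113: 17 days.
Total: 17 + 122 + 17 = 156 days.
156 mod 7 = 2, so 2 days before Tuesday is Sunday.

Sunday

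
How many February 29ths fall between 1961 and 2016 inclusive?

14

Years divisible by 4: 1964, 1968, …, 2016 — 14 in all.
2000 is divisible by 400, so still leap.
No century exceptions apply. Count: 14.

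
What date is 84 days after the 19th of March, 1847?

the 11th of June, 1847

Count 84 days after March 19, 1847:
March 1847: 31 − 19 = 12 days remain.
Then April (30), May (31): 30 + 31 = 61 days.
June 1–11, 1847: 11 days.
Total: 12 + 61 + 11 = 84 days.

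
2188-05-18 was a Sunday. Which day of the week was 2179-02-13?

Count forward from the earlier date (February 13, 2179) to the later (May 18, 2188):
Day-of-year of February 13, 2179: 44.
Day-of-year of May 18, 2188: 139.
2179 has 365 days, so 365 − 44 = 321 days remain in 2179.
Full years 2180–2187: 6 common + 2 leap = 6×365 + 2×366 = 2922 days.
Total: 321 + 2922 + 139 = 3382 days.
3382 mod 7 = 1, so 1 day before Sunday is Saturday.

Saturday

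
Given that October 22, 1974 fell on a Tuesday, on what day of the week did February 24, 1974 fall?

Count forward from the earlier date (February 24, 1974) to the later (October 22, 1974):
February 1974: 28 − 24 = 4 days remain (1974 is not a leap year, so February has 28 days).
Then March (31), April (30), May (31), June (30), July (31), August (31), September (30): 31 + 30 + 31 + 30 + 31 + 31 + 30 = 214 days.
October 1–22, 1974: 22 days.
Total: 4 + 214 + 22 = 240 days.
240 mod 7 = 2, so 2 days before Tuesday is Sunday.

Sunday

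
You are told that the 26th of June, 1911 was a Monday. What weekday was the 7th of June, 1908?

Sunday

Count forward from the earlier date (June 7, 1908) to the later (June 26, 1911):
June 7, 1908 → June 7, 1909: 365 days.
June 7, 1909 → June 7, 1910: 365 days.
June 7, 1910 → June 7, 1911: 365 days.
Within June 1911: 26 − 7 = 19 days.
Total: 1114 days.
1114 mod 7 = 1, so 1 day before Monday is Sunday.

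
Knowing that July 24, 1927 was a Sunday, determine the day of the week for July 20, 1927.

Wednesday

Count forward from the earlier date (July 20, 1927) to the later (July 24, 1927):
Within July 1927: 24 − 20 = 4 days.
4 mod 7 = 4, so 4 days before Sunday is Wednesday.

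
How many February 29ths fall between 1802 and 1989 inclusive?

46

Years divisible by 4: 1804, 1808, …, 1988 — 47 in all.
Of these, 1900 is divisible by 100 but not 400, so not leap.
Leap years: 47 − 1 = 46.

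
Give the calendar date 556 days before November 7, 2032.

May 1, 2031

Count 556 days before November 7, 2032:
May 1, 2031 → May 1, 2032: 366 days (2032 is a leap year).
May 2032: 31 − 1 = 30 days remain.
Then June (30), July (31), August (31), September (30), October (31): 30 + 31 + 31 + 30 + 31 = 153 days.
November 1–7, 2032: 7 days.
Residual: 190 days.
Total: 556 days.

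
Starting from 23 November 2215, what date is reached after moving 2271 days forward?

10 February 2222

Count 2271 days after November 23, 2215:
November 23, 2215 → November 23, 2216: 366 days (2216 is a leap year).
November 23, 2216 → November 23, 2217: 365 days.
November 23, 2217 → November 23, 2218: 365 days.
November 23, 2218 → November 23, 2219: 365 days.
November 23, 2219 → November 23, 2220: 366 days (2220 is a leap year).
November 23, 2220 → November 23, 2221: 365 days.
November 2221: 30 − 23 = 7 days remain.
Then December (31), January (31): 31 + 31 = 62 days.
February 1–10, 2222: 10 days (2222 is not a leap year).
Residual: 79 days.
Total: 2271 days.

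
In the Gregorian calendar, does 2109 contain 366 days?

No

2109 is not a leap year.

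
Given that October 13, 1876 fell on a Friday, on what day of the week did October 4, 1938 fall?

From October 13, 1876 to October 13, 1937: 61 years, of which 14 contain a Feb 29 — 47×365 + 14×366 = 22279 days.
(1900 is not a leap year (divisible by 100 but not 400).)
October 1937: 31 − 13 = 18 days remain.
Then 11 full months totalling 334 days.
October 1–4, 1938: 4 days.
Residual: 356 days.
Total: 22635 days.
22635 mod 7 = 4, so 4 days after Friday is Tuesday.

Tuesday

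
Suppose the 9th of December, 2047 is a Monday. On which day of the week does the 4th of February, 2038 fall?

Thursday

Count forward from the earlier date (February 4, 2038) to the later (December 9, 2047):
From February 4, 2038 to February 4, 2047: 9 years, of which 2 contain a Feb 29 — 7×365 + 2×366 = 3287 days.
February 2047: 28 − 4 = 24 days remain (2047 is not a leap year, so February has 28 days).
Then 9 full months totalling 275 days.
December 1–9, 2047: 9 days.
Residual: 308 days.
Total: 3595 days.
3595 mod 7 = 4, so 4 days before Monday is Thursday.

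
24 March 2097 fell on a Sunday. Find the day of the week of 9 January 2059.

Count forward from the earlier date (January 9, 2059) to the later (March 24, 2097):
From January 9, 2059 to January 9, 2097: 38 years, of which 10 contain a Feb 29 — 28×365 + 10×366 = 13880 days.
January 2097: 31 − 9 = 22 days remain.
Then February 2097 (28): 28 days.
March 1–24, 2097: 24 days.
Residual: 74 days.
Total: 13954 days.
13954 mod 7 = 3, so 3 days before Sunday is Thursday.

Thursday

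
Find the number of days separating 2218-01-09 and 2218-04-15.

January 2218: 31 − 9 = 22 days remain.
Then February 2218 (28), March (31): 28 + 31 = 59 days.
April 1–15, 2218: 15 days.
Total: 22 + 59 + 15 = 96 days.

96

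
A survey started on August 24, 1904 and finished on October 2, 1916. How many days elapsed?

Day-of-year of August 24, 1904: 237.
Day-of-year of October 2, 1916: 276.
1904 has 366 days, so 366 − 237 = 129 days remain in 1904.
Full years 1905–1915: 9 common + 2 leap = 9×365 + 2×366 = 4017 days.
Total: 129 + 4017 + 276 = 4422 days.

4422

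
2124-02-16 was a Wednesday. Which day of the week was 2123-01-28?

Thursday

Count forward from the earlier date (January 28, 2123) to the later (February 16, 2124):
Day-of-year of January 28, 2123: 28.
Day-of-year of February 16, 2124: 47.
2123 has 365 days, so 365 − 28 = 337 days remain in 2123.
Total: 337 + 47 = 384 days.
384 mod 7 = 6, so 6 days before Wednesday is Thursday.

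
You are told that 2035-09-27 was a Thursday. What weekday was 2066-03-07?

Sunday

Day-of-year of September 27, 2035: 270.
Day-of-year of March 7, 2066: 66.
2035 has 365 days, so 365 − 270 = 95 days remain in 2035.
Full years 2036–2065: 22 common + 8 leap = 22×365 + 8×366 = 10958 days.
Total: 95 + 10958 + 66 = 11119 days.
11119 mod 7 = 3, so 3 days after Thursday is Sunday.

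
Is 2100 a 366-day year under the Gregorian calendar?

2100 is not a leap year (divisible by 100 but not 400).

No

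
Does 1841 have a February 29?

1841 is not a leap year.

No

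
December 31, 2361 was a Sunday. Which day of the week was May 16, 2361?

Tuesday

Count forward from the earlier date (May 16, 2361) to the later (December 31, 2361):
May 2361: 31 − 16 = 15 days remain.
Then June (30), July (31), August (31), September (30), October (31), November (30): 30 + 31 + 31 + 30 + 31 + 30 = 183 days.
December 1–31, 2361: 31 days.
Total: 15 + 183 + 31 = 229 days.
229 mod 7 = 5, so 5 days before Sunday is Tuesday.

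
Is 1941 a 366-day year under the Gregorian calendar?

No

1941 is not a leap year.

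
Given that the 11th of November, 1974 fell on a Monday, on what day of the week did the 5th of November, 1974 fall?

Count forward from the earlier date (November 5, 1974) to the later (November 11, 1974):
Within November 1974: 11 − 5 = 6 days.
6 mod 7 = 6, so 6 days before Monday is Tuesday.

Tuesday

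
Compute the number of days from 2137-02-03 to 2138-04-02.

423

February 3, 2137 → February 3, 2138: 365 days.
February 2138: 28 − 3 = 25 days remain (2138 is not a leap year, so February has 28 days).
Then March (31): 31 days.
April 1–2, 2138: 2 days.
Residual: 58 days.
Total: 423 days.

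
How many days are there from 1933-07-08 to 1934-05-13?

July 1933: 31 − 8 = 23 days remain.
Then 9 full months totalling 273 days.
May 1–13, 1934: 13 days.
Residual: 309 days.
Total: 309 days.

309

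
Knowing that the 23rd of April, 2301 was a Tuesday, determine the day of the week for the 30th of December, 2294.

Sunday

Count forward from the earlier date (December 30, 2294) to the later (April 23, 2301):
Day-of-year of December 30, 2294: 364.
Day-of-year of April 23, 2301: 113.
2294 has 365 days, so 365 − 364 = 1 days remain in 2294.
Full years: 2295: 365; 2296: 366; 2297: 365; 2298: 365; 2299: 365; 2300: 365. Sum = 2191.
Total: 1 + 2191 + 113 = 2305 days.
2305 mod 7 = 2, so 2 days before Tuesday is Sunday.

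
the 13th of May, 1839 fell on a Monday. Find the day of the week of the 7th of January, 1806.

Tuesday

Count forward from the earlier date (January 7, 1806) to the later (May 13, 1839):
From January 7, 1806 to January 7, 1839: 33 years, of which 8 contain a Feb 29 — 25×365 + 8×366 = 12053 days.
January 1839: 31 − 7 = 24 days remain.
Then February 1839 (28), March (31), April (30): 28 + 31 + 30 = 89 days.
May 1–13, 1839: 13 days.
Residual: 126 days.
Total: 12179 days.
12179 mod 7 = 6, so 6 days before Monday is Tuesday.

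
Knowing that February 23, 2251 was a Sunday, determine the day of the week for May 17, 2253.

Tuesday

Day-of-year of February 23, 2251: 54.
Day-of-year of May 17, 2253: 137.
2251 has 365 days, so 365 − 54 = 311 days remain in 2251.
Full years: 2252: 366. Sum = 366.
Total: 311 + 366 + 137 = 814 days.
814 mod 7 = 2, so 2 days after Sunday is Tuesday.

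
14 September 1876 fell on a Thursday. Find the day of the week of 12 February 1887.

Saturday

From September 14, 1876 to September 14, 1886: 10 years, of which 2 contain a Feb 29 — 8×365 + 2×366 = 3652 days.
September 1886: 30 − 14 = 16 days remain.
Then October (31), November (30), December (31), January (31): 31 + 30 + 31 + 31 = 123 days.
February 1–12, 1887: 12 days (1887 is not a leap year).
Residual: 151 days.
Total: 3803 days.
3803 mod 7 = 2, so 2 days after Thursday is Saturday.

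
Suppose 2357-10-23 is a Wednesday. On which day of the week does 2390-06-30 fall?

Day-of-year of October 23, 2357: 296.
Day-of-year of June 30, 2390: 181.
2357 has 365 days, so 365 − 296 = 69 days remain in 2357.
Full years 2358–2389: 24 common + 8 leap = 24×365 + 8×366 = 11688 days.
Total: 69 + 11688 + 181 = 11938 days.
11938 mod 7 = 3, so 3 days after Wednesday is Saturday.

Saturday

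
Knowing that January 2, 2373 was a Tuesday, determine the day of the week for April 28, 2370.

Tuesday

Count forward from the earlier date (April 28, 2370) to the later (January 2, 2373):
April 28, 2370 → April 28, 2371: 365 days.
April 28, 2371 → April 28, 2372: 366 days (2372 is a leap year).
April 2372: 30 − 28 = 2 days remain.
Then May (31), June (30), July (31), August (31), September (30), October (31), November (30), December (31): 31 + 30 + 31 + 31 + 30 + 31 + 30 + 31 = 245 days.
January 1–2, 2373: 2 days.
Residual: 249 days.
Total: 980 days.
980 is a multiple of 7, so April 28, 2370 falls on the same weekday: Tuesday.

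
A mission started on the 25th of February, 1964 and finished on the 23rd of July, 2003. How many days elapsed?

Day-of-year of February 25, 1964: 56.
Day-of-year of July 23, 2003: 204.
1964 has 366 days, so 366 − 56 = 310 days remain in 1964.
Full years 1965–2002: 29 common + 9 leap = 29×365 + 9×366 = 13879 days.
Total: 310 + 13879 + 204 = 14393 days.

14393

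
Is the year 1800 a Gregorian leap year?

1800 is not a leap year (divisible by 100 but not 400).

No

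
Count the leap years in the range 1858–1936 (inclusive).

Years divisible by 4: 1860, 1864, …, 1936 — 20 in all.
Of these, 1900 is divisible by 100 but not 400, so not leap.
Leap years: 20 − 1 = 19.

19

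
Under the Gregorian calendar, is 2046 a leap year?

2046 is not a leap year.

No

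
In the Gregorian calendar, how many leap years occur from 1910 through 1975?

16

Years divisible by 4: 1912, 1916, …, 1972 — 16 in all.
No century exceptions apply. Count: 16.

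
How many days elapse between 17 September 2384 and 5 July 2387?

1021

Day-of-year of September 17, 2384: 261.
Day-of-year of July 5, 2387: 186.
2384 has 366 days, so 366 − 261 = 105 days remain in 2384.
Full years: 2385: 365; 2386: 365. Sum = 730.
Total: 105 + 730 + 186 = 1021 days.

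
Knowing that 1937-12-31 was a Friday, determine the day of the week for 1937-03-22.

Monday

Count forward from the earlier date (March 22, 1937) to the later (December 31, 1937):
March 1937: 31 − 22 = 9 days remain.
Then April (30), May (31), June (30), July (31), August (31), September (30), October (31), November (30): 30 + 31 + 30 + 31 + 31 + 30 + 31 + 30 = 244 days.
December 1–31, 1937: 31 days.
Total: 9 + 244 + 31 = 284 days.
284 mod 7 = 4, so 4 days before Friday is Monday.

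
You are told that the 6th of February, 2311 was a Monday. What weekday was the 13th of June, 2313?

February 6, 2311 → February 6, 2312: 365 days.
February 6, 2312 → February 6, 2313: 366 days (2312 is a leap year).
February 2313: 28 − 6 = 22 days remain (2313 is not a leap year, so February has 28 days).
Then March (31), April (30), May (31): 31 + 30 + 31 = 92 days.
June 1–13, 2313: 13 days.
Residual: 127 days.
Total: 858 days.
858 mod 7 = 4, so 4 days after Monday is Friday.

Friday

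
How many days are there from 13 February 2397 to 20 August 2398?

553

February 13, 2397 → February 13, 2398: 365 days.
February 2398: 28 − 13 = 15 days remain (2398 is not a leap year, so February has 28 days).
Then March (31), April (30), May (31), June (30), July (31): 31 + 30 + 31 + 30 + 31 = 153 days.
August 1–20, 2398: 20 days.
Residual: 188 days.
Total: 553 days.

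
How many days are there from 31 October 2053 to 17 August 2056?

1021

October 31, 2053 → October 31, 2054: 365 days.
October 31, 2054 → October 31, 2055: 365 days.
October 2055: 31 − 31 = 0 days remain.
Then 9 full months totalling 274 days.
August 1–17, 2056: 17 days.
Residual: 291 days.
Total: 1021 days.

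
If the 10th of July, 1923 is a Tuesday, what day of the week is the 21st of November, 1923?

July 1923: 31 − 10 = 21 days remain.
Then August (31), September (30), October (31): 31 + 30 + 31 = 92 days.
November 1–21, 1923: 21 days.
Total: 21 + 92 + 21 = 134 days.
134 mod 7 = 1, so 1 day after Tuesday is Wednesday.

Wednesday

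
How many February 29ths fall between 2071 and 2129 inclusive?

14

Years divisible by 4: 2072, 2076, …, 2128 — 15 in all.
Of these, 2100 is divisible by 100 but not 400, so not leap.
Leap years: 15 − 1 = 14.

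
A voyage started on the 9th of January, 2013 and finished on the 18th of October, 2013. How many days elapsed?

282

January 2013: 31 − 9 = 22 days remain.
Then February 2013 (28), March (31), April (30), May (31), June (30), July (31), August (31), September (30): 28 + 31 + 30 + 31 + 30 + 31 + 31 + 30 = 242 days.
October 1–18, 2013: 18 days.
Total: 22 + 242 + 18 = 282 days.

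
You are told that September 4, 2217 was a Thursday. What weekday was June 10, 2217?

Count forward from the earlier date (June 10, 2217) to the later (September 4, 2217):
June 2217: 30 − 10 = 20 days remain.
Then July (31), August (31): 31 + 31 = 62 days.
September 1–4, 2217: 4 days.
Total: 20 + 62 + 4 = 86 days.
86 mod 7 = 2, so 2 days before Thursday is Tuesday.

Tuesday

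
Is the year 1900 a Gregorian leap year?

1900 is not a leap year (divisible by 100 but not 400).

No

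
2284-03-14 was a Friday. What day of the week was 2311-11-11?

Saturday

Day-of-year of March 14, 2284: 74.
Day-of-year of November 11, 2311: 315.
2284 has 366 days, so 366 − 74 = 292 days remain in 2284.
Full years 2285–2310: 21 common + 5 leap = 21×365 + 5×366 = 9495 days.
Total: 292 + 9495 + 315 = 10102 days.
10102 mod 7 = 1, so 1 day after Friday is Saturday.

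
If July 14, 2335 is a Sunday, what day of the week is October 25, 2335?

July 2335: 31 − 14 = 17 days remain.
Then August (31), September (30): 31 + 30 = 61 days.
October 1–25, 2335: 25 days.
Total: 17 + 61 + 25 = 103 days.
103 mod 7 = 5, so 5 days after Sunday is Friday.

Friday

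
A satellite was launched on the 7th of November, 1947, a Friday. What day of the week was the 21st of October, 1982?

From November 7, 1947 to November 7, 1981: 34 years, of which 9 contain a Feb 29 — 25×365 + 9×366 = 12419 days.
November 1981: 30 − 7 = 23 days remain.
Then 10 full months totalling 304 days.
October 1–21, 1982: 21 days.
Residual: 348 days.
Total: 12767 days.
12767 mod 7 = 6, so 6 days after Friday is Thursday.

Thursday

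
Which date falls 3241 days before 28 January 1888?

15 March 1879

Count 3241 days before January 28, 1888:
From March 15, 1879 to March 15, 1887: 8 years, of which 2 contain a Feb 29 — 6×365 + 2×366 = 2922 days.
March 1887: 31 − 15 = 16 days remain.
Then 9 full months totalling 275 days.
January 1–28, 1888: 28 days.
Residual: 319 days.
Total: 3241 days.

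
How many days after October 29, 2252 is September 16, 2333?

29541

From October 29, 2252 to October 29, 2332: 80 years, of which 19 contain a Feb 29 — 61×365 + 19×366 = 29219 days.
(2300 is not a leap year (divisible by 100 but not 400).)
October 2332: 31 − 29 = 2 days remain.
Then 10 full months totalling 304 days.
September 1–16, 2333: 16 days.
Residual: 322 days.
Total: 29541 days.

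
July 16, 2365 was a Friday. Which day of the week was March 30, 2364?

Count forward from the earlier date (March 30, 2364) to the later (July 16, 2365):
Day-of-year of March 30, 2364: 90.
Day-of-year of July 16, 2365: 197.
2364 has 366 days, so 366 − 90 = 276 days remain in 2364.
Total: 276 + 197 = 473 days.
473 mod 7 = 4, so 4 days before Friday is Monday.

Monday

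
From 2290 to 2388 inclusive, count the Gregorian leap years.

24

Years divisible by 4: 2292, 2296, …, 2388 — 25 in all.
Of these, 2300 is divisible by 100 but not 400, so not leap.
Leap years: 25 − 1 = 24.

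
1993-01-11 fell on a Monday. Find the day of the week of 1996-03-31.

Day-of-year of January 11, 1993: 11.
Day-of-year of March 31, 1996: 91.
1993 has 365 days, so 365 − 11 = 354 days remain in 1993.
Full years: 1994: 365; 1995: 365. Sum = 730.
Total: 354 + 730 + 91 = 1175 days.
1175 mod 7 = 6, so 6 days after Monday is Sunday.

Sunday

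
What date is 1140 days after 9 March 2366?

22 April 2369

Count 1140 days after March 9, 2366:
March 9, 2366 → March 9, 2367: 365 days.
March 9, 2367 → March 9, 2368: 366 days (2368 is a leap year).
March 9, 2368 → March 9, 2369: 365 days.
March 2369: 31 − 9 = 22 days remain.
April 1–22, 2369: 22 days.
Residual: 44 days.
Total: 1140 days.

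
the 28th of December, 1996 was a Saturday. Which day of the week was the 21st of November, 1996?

Count forward from the earlier date (November 21, 1996) to the later (December 28, 1996):
November 1996: 30 − 21 = 9 days remain.
December 1–28, 1996: 28 days.
Total: 9 + 28 = 37 days.
37 mod 7 = 2, so 2 days before Saturday is Thursday.

Thursday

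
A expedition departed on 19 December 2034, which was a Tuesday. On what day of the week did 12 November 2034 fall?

Sunday

Count forward from the earlier date (November 12, 2034) to the later (December 19, 2034):
November 2034: 30 − 12 = 18 days remain.
December 1–19, 2034: 19 days.
Total: 18 + 19 = 37 days.
37 mod 7 = 2, so 2 days before Tuesday is Sunday.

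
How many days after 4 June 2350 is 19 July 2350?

June 2350: 30 − 4 = 26 days remain.
July 1–19, 2350: 19 days.
Total: 26 + 19 = 45 days.

45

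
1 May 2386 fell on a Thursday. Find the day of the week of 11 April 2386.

Friday

Count forward from the earlier date (April 11, 2386) to the later (May 1, 2386):
April 2386: 30 − 11 = 19 days remain.
May 1, 2386: 1 day.
Total: 19 + 1 = 20 days.
20 mod 7 = 6, so 6 days before Thursday is Friday.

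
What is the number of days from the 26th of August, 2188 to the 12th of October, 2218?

11003

From August 26, 2188 to August 26, 2218: 30 years, of which 6 contain a Feb 29 — 24×365 + 6×366 = 10956 days.
(2200 is not a leap year (divisible by 100 but not 400).)
August 2218: 31 − 26 = 5 days remain.
Then September (30): 30 days.
October 1–12, 2218: 12 days.
Residual: 47 days.
Total: 11003 days.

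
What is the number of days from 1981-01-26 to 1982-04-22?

January 1981: 31 − 26 = 5 days remain.
Then 14 full months totalling 424 days.
April 1–22, 1982: 22 days.
Total: 5 + 424 + 22 = 451 days.

451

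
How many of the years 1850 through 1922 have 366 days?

17

Years divisible by 4: 1852, 1856, …, 1920 — 18 in all.
Of these, 1900 is divisible by 100 but not 400, so not leap.
Leap years: 18 − 1 = 17.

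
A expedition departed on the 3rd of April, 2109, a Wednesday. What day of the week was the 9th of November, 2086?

Saturday

Count forward from the earlier date (November 9, 2086) to the later (April 3, 2109):
From November 9, 2086 to November 9, 2108: 22 years, of which 5 contain a Feb 29 — 17×365 + 5×366 = 8035 days.
(2100 is not a leap year (divisible by 100 but not 400).)
November 2108: 30 − 9 = 21 days remain.
Then December (31), January (31), February 2109 (28), March (31): 31 + 31 + 28 + 31 = 121 days.
April 1–3, 2109: 3 days.
Residual: 145 days.
Total: 8180 days.
8180 mod 7 = 4, so 4 days before Wednesday is Saturday.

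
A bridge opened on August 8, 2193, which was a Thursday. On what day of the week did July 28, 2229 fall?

Tuesday

From August 8, 2193 to August 8, 2228: 35 years, of which 8 contain a Feb 29 — 27×365 + 8×366 = 12783 days.
(2200 is not a leap year (divisible by 100 but not 400).)
August 2228: 31 − 8 = 23 days remain.
Then 10 full months totalling 303 days.
July 1–28, 2229: 28 days.
Residual: 354 days.
Total: 13137 days.
13137 mod 7 = 5, so 5 days after Thursday is Tuesday.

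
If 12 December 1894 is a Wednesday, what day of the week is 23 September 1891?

Count forward from the earlier date (September 23, 1891) to the later (December 12, 1894):
Day-of-year of September 23, 1891: 266.
Day-of-year of December 12, 1894: 346.
1891 has 365 days, so 365 − 266 = 99 days remain in 1891.
Full years: 1892: 366; 1893: 365. Sum = 731.
Total: 99 + 731 + 346 = 1176 days.
1176 is a multiple of 7, so 23 September 1891 falls on the same weekday: Wednesday.

Wednesday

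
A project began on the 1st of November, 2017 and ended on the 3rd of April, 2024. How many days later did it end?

2345

November 1, 2017 → November 1, 2018: 365 days.
November 1, 2018 → November 1, 2019: 365 days.
November 1, 2019 → November 1, 2020: 366 days (2020 is a leap year).
November 1, 2020 → November 1, 2021: 365 days.
November 1, 2021 → November 1, 2022: 365 days.
November 1, 2022 → November 1, 2023: 365 days.
November 2023: 30 − 1 = 29 days remain.
Then December (31), January (31), February 2024 (29), March (31): 31 + 31 + 29 + 31 = 122 days.
April 1–3, 2024: 3 days.
Residual: 154 days.
Total: 2345 days.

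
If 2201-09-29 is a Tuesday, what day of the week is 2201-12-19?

Saturday

September 2201: 30 − 29 = 1 day remains.
Then October (31), November (30): 31 + 30 = 61 days.
December 1–19, 2201: 19 days.
Total: 1 + 61 + 19 = 81 days.
81 mod 7 = 4, so 4 days after Tuesday is Saturday.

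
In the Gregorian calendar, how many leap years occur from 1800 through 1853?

13

Years divisible by 4: 1800, 1804, …, 1852 — 14 in all.
Of these, 1800 is divisible by 100 but not 400, so not leap.
Leap years: 14 − 1 = 13.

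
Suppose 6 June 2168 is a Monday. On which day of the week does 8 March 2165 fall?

Count forward from the earlier date (March 8, 2165) to the later (June 6, 2168):
March 8, 2165 → March 8, 2166: 365 days.
March 8, 2166 → March 8, 2167: 365 days.
March 8, 2167 → March 8, 2168: 366 days (2168 is a leap year).
March 2168: 31 − 8 = 23 days remain.
Then April (30), May (31): 30 + 31 = 61 days.
June 1–6, 2168: 6 days.
Residual: 90 days.
Total: 1186 days.
1186 mod 7 = 3, so 3 days before Monday is Friday.

Friday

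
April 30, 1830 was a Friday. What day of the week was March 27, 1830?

Count forward from the earlier date (March 27, 1830) to the later (April 30, 1830):
March 1830: 31 − 27 = 4 days remain.
April 1–30, 1830: 30 days.
Total: 4 + 30 = 34 days.
34 mod 7 = 6, so 6 days before Friday is Saturday.

Saturday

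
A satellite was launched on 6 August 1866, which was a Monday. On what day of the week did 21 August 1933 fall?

Monday

From August 6, 1866 to August 6, 1933: 67 years, of which 16 contain a Feb 29 — 51×365 + 16×366 = 24471 days.
(1900 is not a leap year (divisible by 100 but not 400).)
Within August 1933: 21 − 6 = 15 days.
Total: 24486 days.
24486 is a multiple of 7, so 21 August 1933 falls on the same weekday: Monday.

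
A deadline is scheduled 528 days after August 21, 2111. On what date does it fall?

January 30, 2113

Count 528 days after August 21, 2111:
August 2111: 31 − 21 = 10 days remain.
Then 16 full months totalling 488 days.
January 1–30, 2113: 30 days.
Total: 10 + 488 + 30 = 528 days.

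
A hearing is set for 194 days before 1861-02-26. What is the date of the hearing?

1860-08-16

Count 194 days before February 26, 1861:
August 1860: 31 − 16 = 15 days remain.
Then September (30), October (31), November (30), December (31), January (31): 30 + 31 + 30 + 31 + 31 = 153 days.
February 1–26, 1861: 26 days (1861 is not a leap year).
Total: 15 + 153 + 26 = 194 days.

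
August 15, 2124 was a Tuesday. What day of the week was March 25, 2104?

Count forward from the earlier date (March 25, 2104) to the later (August 15, 2124):
From March 25, 2104 to March 25, 2124: 20 years, of which 5 contain a Feb 29 — 15×365 + 5×366 = 7305 days.
March 2124: 31 − 25 = 6 days remain.
Then April (30), May (31), June (30), July (31): 30 + 31 + 30 + 31 = 122 days.
August 1–15, 2124: 15 days.
Residual: 143 days.
Total: 7448 days.
7448 is a multiple of 7, so March 25, 2104 falls on the same weekday: Tuesday.

Tuesday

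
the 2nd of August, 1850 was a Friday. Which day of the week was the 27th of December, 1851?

Saturday

August 1850: 31 − 2 = 29 days remain.
Then 15 full months totalling 456 days.
December 1–27, 1851: 27 days.
Total: 29 + 456 + 27 = 512 days.
512 mod 7 = 1, so 1 day after Friday is Saturday.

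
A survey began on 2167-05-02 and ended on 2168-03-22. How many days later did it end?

May 2167: 31 − 2 = 29 days remain.
Then 9 full months totalling 274 days.
March 1–22, 2168: 22 days.
Total: 29 + 274 + 22 = 325 days.

325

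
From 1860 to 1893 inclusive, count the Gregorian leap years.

9

Years divisible by 4 in [1860, 1893]: 1860, 1864, 1868, 1872, 1876, 1880, 1884, 1888, 1892.
No century exceptions apply. Count: 9.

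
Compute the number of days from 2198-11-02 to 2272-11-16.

27042

From November 2, 2198 to November 2, 2272: 74 years, of which 18 contain a Feb 29 — 56×365 + 18×366 = 27028 days.
(2200 is not a leap year (divisible by 100 but not 400).)
Within November 2272: 16 − 2 = 14 days.
Total: 27042 days.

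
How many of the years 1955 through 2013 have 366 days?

Years divisible by 4: 1956, 1960, …, 2012 — 15 in all.
2000 is divisible by 400, so still leap.
No century exceptions apply. Count: 15.

15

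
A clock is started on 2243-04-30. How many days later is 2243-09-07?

April 2243: 30 − 30 = 0 days remain.
Then May (31), June (30), July (31), August (31): 31 + 30 + 31 + 31 = 123 days.
September 1–7, 2243: 7 days.
Total: 0 + 123 + 7 = 130 days.

130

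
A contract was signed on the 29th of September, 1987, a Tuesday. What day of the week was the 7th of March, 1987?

Count forward from the earlier date (March 7, 1987) to the later (September 29, 1987):
March 1987: 31 − 7 = 24 days remain.
Then April (30), May (31), June (30), July (31), August (31): 30 + 31 + 30 + 31 + 31 = 153 days.
September 1–29, 1987: 29 days.
Total: 24 + 153 + 29 = 206 days.
206 mod 7 = 3, so 3 days before Tuesday is Saturday.

Saturday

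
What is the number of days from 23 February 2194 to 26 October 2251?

21063

From February 23, 2194 to February 23, 2251: 57 years, of which 13 contain a Feb 29 — 44×365 + 13×366 = 20818 days.
(2200 is not a leap year (divisible by 100 but not 400).)
February 2251: 28 − 23 = 5 days remain (2251 is not a leap year, so February has 28 days).
Then March (31), April (30), May (31), June (30), July (31), August (31), September (30): 31 + 30 + 31 + 30 + 31 + 31 + 30 = 214 days.
October 1–26, 2251: 26 days.
Residual: 245 days.
Total: 21063 days.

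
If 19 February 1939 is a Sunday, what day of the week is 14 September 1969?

Sunday

Day-of-year of February 19, 1939: 50.
Day-of-year of September 14, 1969: 257.
1939 has 365 days, so 365 − 50 = 315 days remain in 1939.
Full years 1940–1968: 21 common + 8 leap = 21×365 + 8×366 = 10593 days.
Total: 315 + 10593 + 257 = 11165 days.
11165 is a multiple of 7, so 14 September 1969 falls on the same weekday: Sunday.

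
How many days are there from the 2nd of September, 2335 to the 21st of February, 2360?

Day-of-year of September 2, 2335: 245.
Day-of-year of February 21, 2360: 52.
2335 has 365 days, so 365 − 245 = 120 days remain in 2335.
Full years 2336–2359: 18 common + 6 leap = 18×365 + 6×366 = 8766 days.
Total: 120 + 8766 + 52 = 8938 days.

8938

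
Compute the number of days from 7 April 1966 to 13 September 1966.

April 1966: 30 − 7 = 23 days remain.
Then May (31), June (30), July (31), August (31): 31 + 30 + 31 + 31 = 123 days.
September 1–13, 1966: 13 days.
Total: 23 + 123 + 13 = 159 days.

159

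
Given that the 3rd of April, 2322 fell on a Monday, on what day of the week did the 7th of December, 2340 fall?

Saturday

Day-of-year of April 3, 2322: 93.
Day-of-year of December 7, 2340: 342.
2322 has 365 days, so 365 − 93 = 272 days remain in 2322.
Full years 2323–2339: 13 common + 4 leap = 13×365 + 4×366 = 6209 days.
Total: 272 + 6209 + 342 = 6823 days.
6823 mod 7 = 5, so 5 days after Monday is Saturday.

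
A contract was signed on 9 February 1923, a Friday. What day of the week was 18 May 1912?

Count forward from the earlier date (May 18, 1912) to the later (February 9, 1923):
From May 18, 1912 to May 18, 1922: 10 years, of which 2 contain a Feb 29 — 8×365 + 2×366 = 3652 days.
May 1922: 31 − 18 = 13 days remain.
Then June (30), July (31), August (31), September (30), October (31), November (30), December (31), January (31): 30 + 31 + 31 + 30 + 31 + 30 + 31 + 31 = 245 days.
February 1–9, 1923: 9 days (1923 is not a leap year).
Residual: 267 days.
Total: 3919 days.
3919 mod 7 = 6, so 6 days before Friday is Saturday.

Saturday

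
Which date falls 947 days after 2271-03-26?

2273-10-28

Count 947 days after March 26, 2271:
March 26, 2271 → March 26, 2272: 366 days (2272 is a leap year).
March 26, 2272 → March 26, 2273: 365 days.
March 2273: 31 − 26 = 5 days remain.
Then April (30), May (31), June (30), July (31), August (31), September (30): 30 + 31 + 30 + 31 + 31 + 30 = 183 days.
October 1–28, 2273: 28 days.
Residual: 216 days.
Total: 947 days.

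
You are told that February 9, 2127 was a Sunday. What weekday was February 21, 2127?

Within February 2127: 21 − 9 = 12 days.
12 mod 7 = 5, so 5 days after Sunday is Friday.

Friday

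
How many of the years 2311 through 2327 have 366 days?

4

Years divisible by 4 in [2311, 2327]: 2312, 2316, 2320, 2324.
No century exceptions apply. Count: 4.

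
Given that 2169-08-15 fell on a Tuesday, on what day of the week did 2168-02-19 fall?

Friday

Count forward from the earlier date (February 19, 2168) to the later (August 15, 2169):
February 19, 2168 → February 19, 2169: 366 days (2168 is a leap year).
February 2169: 28 − 19 = 9 days remain (2169 is not a leap year, so February has 28 days).
Then March (31), April (30), May (31), June (30), July (31): 31 + 30 + 31 + 30 + 31 = 153 days.
August 1–15, 2169: 15 days.
Residual: 177 days.
Total: 543 days.
543 mod 7 = 4, so 4 days before Tuesday is Friday.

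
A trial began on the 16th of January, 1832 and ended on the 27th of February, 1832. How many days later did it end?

January 1832: 31 − 16 = 15 days remain.
February 1–27, 1832: 27 days (1832 is a leap year).
Total: 15 + 27 = 42 days.

42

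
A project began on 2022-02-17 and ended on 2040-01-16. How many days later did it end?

6542

From February 17, 2022 to February 17, 2039: 17 years, of which 4 contain a Feb 29 — 13×365 + 4×366 = 6209 days.
February 2039: 28 − 17 = 11 days remain (2039 is not a leap year, so February has 28 days).
Then 10 full months totalling 306 days.
January 1–16, 2040: 16 days.
Residual: 333 days.
Total: 6542 days.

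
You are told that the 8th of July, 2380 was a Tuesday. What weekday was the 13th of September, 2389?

From July 8, 2380 to July 8, 2389: 9 years, of which 2 contain a Feb 29 — 7×365 + 2×366 = 3287 days.
July 2389: 31 − 8 = 23 days remain.
Then August (31): 31 days.
September 1–13, 2389: 13 days.
Residual: 67 days.
Total: 3354 days.
3354 mod 7 = 1, so 1 day after Tuesday is Wednesday.

Wednesday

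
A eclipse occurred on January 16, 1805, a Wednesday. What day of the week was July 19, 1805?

January 1805: 31 − 16 = 15 days remain.
Then February 1805 (28), March (31), April (30), May (31), June (30): 28 + 31 + 30 + 31 + 30 = 150 days.
July 1–19, 1805: 19 days.
Total: 15 + 150 + 19 = 184 days.
184 mod 7 = 2, so 2 days after Wednesday is Friday.

Friday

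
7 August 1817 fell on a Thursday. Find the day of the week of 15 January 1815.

Count forward from the earlier date (January 15, 1815) to the later (August 7, 1817):
Day-of-year of January 15, 1815: 15.
Day-of-year of August 7, 1817: 219.
1815 has 365 days, so 365 − 15 = 350 days remain in 1815.
Full years: 1816: 366. Sum = 366.
Total: 350 + 366 + 219 = 935 days.
935 mod 7 = 4, so 4 days before Thursday is Sunday.

Sunday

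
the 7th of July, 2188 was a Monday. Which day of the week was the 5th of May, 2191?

July 7, 2188 → July 7, 2189: 365 days.
July 7, 2189 → July 7, 2190: 365 days.
July 2190: 31 − 7 = 24 days remain.
Then 9 full months totalling 273 days.
May 1–5, 2191: 5 days.
Residual: 302 days.
Total: 1032 days.
1032 mod 7 = 3, so 3 days after Monday is Thursday.

Thursday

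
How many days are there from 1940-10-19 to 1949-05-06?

3121

From October 19, 1940 to October 19, 1948: 8 years, of which 2 contain a Feb 29 — 6×365 + 2×366 = 2922 days.
October 1948: 31 − 19 = 12 days remain.
Then November (30), December (31), January (31), February 1949 (28), March (31), April (30): 30 + 31 + 31 + 28 + 31 + 30 = 181 days.
May 1–6, 1949: 6 days.
Residual: 199 days.
Total: 3121 days.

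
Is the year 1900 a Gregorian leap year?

1900 is not a leap year (divisible by 100 but not 400).

No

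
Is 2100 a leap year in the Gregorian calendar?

2100 is not a leap year (divisible by 100 but not 400).

No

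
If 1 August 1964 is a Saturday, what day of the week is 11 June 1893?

Sunday

Count forward from the earlier date (June 11, 1893) to the later (August 1, 1964):
From June 11, 1893 to June 11, 1964: 71 years, of which 17 contain a Feb 29 — 54×365 + 17×366 = 25932 days.
(1900 is not a leap year (divisible by 100 but not 400).)
June 1964: 30 − 11 = 19 days remain.
Then July (31): 31 days.
August 1, 1964: 1 day.
Residual: 51 days.
Total: 25983 days.
25983 mod 7 = 6, so 6 days before Saturday is Sunday.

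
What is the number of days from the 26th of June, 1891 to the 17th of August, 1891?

June 1891: 30 − 26 = 4 days remain.
Then July (31): 31 days.
August 1–17, 1891: 17 days.
Total: 4 + 31 + 17 = 52 days.

52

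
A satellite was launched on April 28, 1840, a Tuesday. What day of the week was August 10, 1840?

April 1840: 30 − 28 = 2 days remain.
Then May (31), June (30), July (31): 31 + 30 + 31 = 92 days.
August 1–10, 1840: 10 days.
Total: 2 + 92 + 10 = 104 days.
104 mod 7 = 6, so 6 days after Tuesday is Monday.

Monday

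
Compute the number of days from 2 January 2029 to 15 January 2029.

Within January 2029: 15 − 2 = 13 days.

13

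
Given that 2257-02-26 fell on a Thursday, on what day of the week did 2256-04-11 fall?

Friday

Count forward from the earlier date (April 11, 2256) to the later (February 26, 2257):
April 2256: 30 − 11 = 19 days remain.
Then 9 full months totalling 276 days.
February 1–26, 2257: 26 days (2257 is not a leap year).
Residual: 321 days.
Total: 321 days.
321 mod 7 = 6, so 6 days before Thursday is Friday.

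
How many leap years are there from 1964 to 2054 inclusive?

23

Years divisible by 4: 1964, 1968, …, 2052 — 23 in all.
2000 is divisible by 400, so still leap.
No century exceptions apply. Count: 23.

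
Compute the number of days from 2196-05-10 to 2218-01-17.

7921

From May 10, 2196 to May 10, 2217: 21 years, of which 4 contain a Feb 29 — 17×365 + 4×366 = 7669 days.
(2200 is not a leap year (divisible by 100 but not 400).)
May 2217: 31 − 10 = 21 days remain.
Then June (30), July (31), August (31), September (30), October (31), November (30), December (31): 30 + 31 + 31 + 30 + 31 + 30 + 31 = 214 days.
January 1–17, 2218: 17 days.
Residual: 252 days.
Total: 7921 days.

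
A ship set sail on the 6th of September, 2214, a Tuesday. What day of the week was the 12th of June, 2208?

Sunday

Count forward from the earlier date (June 12, 2208) to the later (September 6, 2214):
June 12, 2208 → June 12, 2209: 365 days.
June 12, 2209 → June 12, 2210: 365 days.
June 12, 2210 → June 12, 2211: 365 days.
June 12, 2211 → June 12, 2212: 366 days (2212 is a leap year).
June 12, 2212 → June 12, 2213: 365 days.
June 12, 2213 → June 12, 2214: 365 days.
June 2214: 30 − 12 = 18 days remain.
Then July (31), August (31): 31 + 31 = 62 days.
September 1–6, 2214: 6 days.
Residual: 86 days.
Total: 2277 days.
2277 mod 7 = 2, so 2 days before Tuesday is Sunday.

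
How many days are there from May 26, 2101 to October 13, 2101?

May 2101: 31 − 26 = 5 days remain.
Then June (30), July (31), August (31), September (30): 30 + 31 + 31 + 30 = 122 days.
October 1–13, 2101: 13 days.
Total: 5 + 122 + 13 = 140 days.

140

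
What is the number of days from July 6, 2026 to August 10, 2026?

July 2026: 31 − 6 = 25 days remain.
August 1–10, 2026: 10 days.
Total: 25 + 10 = 35 days.

35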